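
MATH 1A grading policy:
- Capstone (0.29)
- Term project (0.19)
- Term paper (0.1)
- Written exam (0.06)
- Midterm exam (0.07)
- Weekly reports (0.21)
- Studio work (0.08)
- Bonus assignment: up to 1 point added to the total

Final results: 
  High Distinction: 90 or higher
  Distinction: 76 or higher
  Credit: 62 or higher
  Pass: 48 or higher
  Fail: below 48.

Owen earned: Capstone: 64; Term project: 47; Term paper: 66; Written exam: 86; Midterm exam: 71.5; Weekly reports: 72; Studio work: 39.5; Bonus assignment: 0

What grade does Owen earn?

Credit

Weighted total:
  Capstone 64 × 0.29 = 18.56
  Term project 47 × 0.19 = 8.93
  Term paper 66 × 0.1 = 6.6
  Written exam 86 × 0.06 = 5.16
  Midterm exam 71.5 × 0.07 = 5.005
  Weekly reports 72 × 0.21 = 15.12
  Studio work 39.5 × 0.08 = 3.16
Sum = 62.535
Bonus assignment: 62.535 + 0 = 62.535
62.535 is ≥ 62 and < 76 → Credit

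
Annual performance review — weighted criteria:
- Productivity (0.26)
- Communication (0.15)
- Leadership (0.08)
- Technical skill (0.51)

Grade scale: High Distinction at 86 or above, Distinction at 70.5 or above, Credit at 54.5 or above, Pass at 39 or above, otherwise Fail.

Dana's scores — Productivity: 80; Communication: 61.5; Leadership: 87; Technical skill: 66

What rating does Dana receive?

Weighted total:
  Productivity 80 × 0.26 = 20.8
  Communication 61.5 × 0.15 = 9.225
  Leadership 87 × 0.08 = 6.96
  Technical skill 66 × 0.51 = 33.66
Sum = 70.645
70.645 is ≥ 70.5 and < 86 → Distinction

Distinction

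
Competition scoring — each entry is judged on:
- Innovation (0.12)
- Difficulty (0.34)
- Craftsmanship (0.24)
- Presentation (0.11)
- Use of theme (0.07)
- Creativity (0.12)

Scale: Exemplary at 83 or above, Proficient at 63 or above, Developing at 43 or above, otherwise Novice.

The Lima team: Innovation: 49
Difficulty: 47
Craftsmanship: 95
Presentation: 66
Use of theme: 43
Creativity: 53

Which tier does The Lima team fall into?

Developing

Weighted total:
  Innovation 49 × 0.12 = 5.88
  Difficulty 47 × 0.34 = 15.98
  Craftsmanship 95 × 0.24 = 22.8
  Presentation 66 × 0.11 = 7.26
  Use of theme 43 × 0.07 = 3.01
  Creativity 53 × 0.12 = 6.36
Sum = 61.29
61.29 is ≥ 43 and < 63 → Developing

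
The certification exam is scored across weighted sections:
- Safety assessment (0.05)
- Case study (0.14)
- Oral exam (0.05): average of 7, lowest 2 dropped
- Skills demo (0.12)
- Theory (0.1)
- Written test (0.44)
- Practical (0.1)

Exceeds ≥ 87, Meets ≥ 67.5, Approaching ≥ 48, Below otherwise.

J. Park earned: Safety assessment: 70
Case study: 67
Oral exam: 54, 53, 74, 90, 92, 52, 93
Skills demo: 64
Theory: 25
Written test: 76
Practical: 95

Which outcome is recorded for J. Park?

Oral exam: drop 52, 53 → average of remaining 5 = 403/5 = 80.6
Weighted total:
  Safety assessment 70 × 0.05 = 3.5
  Case study 67 × 0.14 = 9.38
  Oral exam 80.6 × 0.05 = 4.03
  Skills demo 64 × 0.12 = 7.68
  Theory 25 × 0.1 = 2.5
  Written test 76 × 0.44 = 33.44
  Practical 95 × 0.1 = 9.5
Sum = 70.03
70.03 is ≥ 67.5 and < 87 → Meets

Meets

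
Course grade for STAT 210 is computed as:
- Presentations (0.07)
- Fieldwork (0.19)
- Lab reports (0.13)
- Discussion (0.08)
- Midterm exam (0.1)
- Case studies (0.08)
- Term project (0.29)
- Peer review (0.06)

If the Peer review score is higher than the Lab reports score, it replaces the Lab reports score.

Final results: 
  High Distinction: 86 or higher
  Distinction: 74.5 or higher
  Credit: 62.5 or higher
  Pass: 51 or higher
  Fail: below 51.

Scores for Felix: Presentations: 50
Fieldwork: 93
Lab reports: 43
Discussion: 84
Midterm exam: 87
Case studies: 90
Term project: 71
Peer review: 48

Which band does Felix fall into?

Peer review (48) > Lab reports (43), so Lab reports counts as 48.
Weighted total:
  Presentations 50 × 0.07 = 3.5
  Fieldwork 93 × 0.19 = 17.67
  Lab reports 48 × 0.13 = 6.24
  Discussion 84 × 0.08 = 6.72
  Midterm exam 87 × 0.1 = 8.7
  Case studies 90 × 0.08 = 7.2
  Term project 71 × 0.29 = 20.59
  Peer review 48 × 0.06 = 2.88
Sum = 73.5
73.5 is ≥ 62.5 and < 74.5 → Credit

Credit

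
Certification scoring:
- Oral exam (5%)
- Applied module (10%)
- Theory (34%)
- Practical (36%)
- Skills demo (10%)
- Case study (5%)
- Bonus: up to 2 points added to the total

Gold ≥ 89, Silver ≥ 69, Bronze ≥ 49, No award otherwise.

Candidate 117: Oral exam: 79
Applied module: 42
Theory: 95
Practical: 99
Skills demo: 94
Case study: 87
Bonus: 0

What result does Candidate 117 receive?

Weighted total:
  Oral exam 79 × 0.05 = 3.95
  Applied module 42 × 0.1 = 4.2
  Theory 95 × 0.34 = 32.3
  Practical 99 × 0.36 = 35.64
  Skills demo 94 × 0.1 = 9.4
  Case study 87 × 0.05 = 4.35
Sum = 89.84
Bonus: 89.84 + 0 = 89.84
89.84 ≥ 89 → Gold

Gold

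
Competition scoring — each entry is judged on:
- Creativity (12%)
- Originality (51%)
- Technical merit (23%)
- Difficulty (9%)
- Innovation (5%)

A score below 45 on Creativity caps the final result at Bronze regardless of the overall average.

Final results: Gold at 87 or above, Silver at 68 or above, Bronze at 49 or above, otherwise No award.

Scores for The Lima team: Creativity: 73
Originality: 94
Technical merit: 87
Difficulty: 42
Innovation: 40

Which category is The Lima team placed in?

Creativity score 73 ≥ 45: minimum met.
Weighted total:
  Creativity 73 × 0.12 = 8.76
  Originality 94 × 0.51 = 47.94
  Technical merit 87 × 0.23 = 20.01
  Difficulty 42 × 0.09 = 3.78
  Innovation 40 × 0.05 = 2
Sum = 82.49
82.49 is ≥ 68 and < 87 → Silver

Silver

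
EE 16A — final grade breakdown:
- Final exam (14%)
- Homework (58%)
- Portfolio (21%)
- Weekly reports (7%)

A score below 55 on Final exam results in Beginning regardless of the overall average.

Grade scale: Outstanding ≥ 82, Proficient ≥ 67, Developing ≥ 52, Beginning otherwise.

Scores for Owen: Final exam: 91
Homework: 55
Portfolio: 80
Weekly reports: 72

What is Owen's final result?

Developing

Final exam score 91 ≥ 55: minimum met.
Weighted total:
  Final exam 91 × 0.14 = 12.74
  Homework 55 × 0.58 = 31.9
  Portfolio 80 × 0.21 = 16.8
  Weekly reports 72 × 0.07 = 5.04
Sum = 66.48
66.48 is ≥ 52 and < 67 → Developing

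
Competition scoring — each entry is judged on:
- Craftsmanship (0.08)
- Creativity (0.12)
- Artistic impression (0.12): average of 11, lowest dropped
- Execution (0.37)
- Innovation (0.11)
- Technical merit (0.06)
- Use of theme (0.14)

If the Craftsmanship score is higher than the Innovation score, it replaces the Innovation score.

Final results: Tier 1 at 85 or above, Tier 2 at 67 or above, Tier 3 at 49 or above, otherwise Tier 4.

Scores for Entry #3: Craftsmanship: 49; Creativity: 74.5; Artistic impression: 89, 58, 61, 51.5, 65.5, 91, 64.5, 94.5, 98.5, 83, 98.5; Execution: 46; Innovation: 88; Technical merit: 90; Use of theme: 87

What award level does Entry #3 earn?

Artistic impression: drop 51.5 → average of remaining 10 = 803.5/10 = 80.35
Craftsmanship (49) ≤ Innovation (88), so Innovation stays at 88.
Weighted total:
  Craftsmanship 49 × 0.08 = 3.92
  Creativity 74.5 × 0.12 = 8.94
  Artistic impression 80.35 × 0.12 = 9.642
  Execution 46 × 0.37 = 17.02
  Innovation 88 × 0.11 = 9.68
  Technical merit 90 × 0.06 = 5.4
  Use of theme 87 × 0.14 = 12.18
Sum = 66.782
66.782 is ≥ 49 and < 67 → Tier 3

Tier 3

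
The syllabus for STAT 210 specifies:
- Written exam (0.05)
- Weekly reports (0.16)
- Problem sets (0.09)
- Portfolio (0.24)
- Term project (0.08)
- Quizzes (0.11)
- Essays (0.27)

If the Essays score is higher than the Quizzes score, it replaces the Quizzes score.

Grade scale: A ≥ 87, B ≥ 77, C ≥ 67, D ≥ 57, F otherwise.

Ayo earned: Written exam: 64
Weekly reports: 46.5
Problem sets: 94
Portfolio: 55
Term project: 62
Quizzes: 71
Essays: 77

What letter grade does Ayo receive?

Essays (77) > Quizzes (71), so Quizzes counts as 77.
Weighted total:
  Written exam 64 × 0.05 = 3.2
  Weekly reports 46.5 × 0.16 = 7.44
  Problem sets 94 × 0.09 = 8.46
  Portfolio 55 × 0.24 = 13.2
  Term project 62 × 0.08 = 4.96
  Quizzes 77 × 0.11 = 8.47
  Essays 77 × 0.27 = 20.79
Sum = 66.52
66.52 is ≥ 57 and < 67 → D

D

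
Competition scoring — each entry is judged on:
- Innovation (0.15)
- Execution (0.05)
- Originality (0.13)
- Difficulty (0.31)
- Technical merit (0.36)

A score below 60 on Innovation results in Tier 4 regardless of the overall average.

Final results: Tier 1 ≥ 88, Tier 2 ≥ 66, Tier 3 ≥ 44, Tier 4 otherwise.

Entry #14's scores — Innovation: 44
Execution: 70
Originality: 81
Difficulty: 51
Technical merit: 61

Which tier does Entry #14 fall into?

Innovation score 44 < 60: minimum not met.
Weighted total:
  Innovation 44 × 0.15 = 6.6
  Execution 70 × 0.05 = 3.5
  Originality 81 × 0.13 = 10.53
  Difficulty 51 × 0.31 = 15.81
  Technical merit 61 × 0.36 = 21.96
Sum = 58.4
Because the Innovation minimum was not met, the result is Tier 4.

Tier 4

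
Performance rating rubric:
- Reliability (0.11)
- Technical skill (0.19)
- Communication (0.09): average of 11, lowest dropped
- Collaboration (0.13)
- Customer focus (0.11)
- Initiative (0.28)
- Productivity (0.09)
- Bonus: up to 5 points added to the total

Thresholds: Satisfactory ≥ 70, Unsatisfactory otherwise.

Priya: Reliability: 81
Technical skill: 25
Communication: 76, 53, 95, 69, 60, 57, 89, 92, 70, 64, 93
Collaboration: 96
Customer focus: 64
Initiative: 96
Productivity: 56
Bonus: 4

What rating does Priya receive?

Communication: drop 53 → average of remaining 10 = 765/10 = 76.5
Weighted total:
  Reliability 81 × 0.11 = 8.91
  Technical skill 25 × 0.19 = 4.75
  Communication 76.5 × 0.09 = 6.885
  Collaboration 96 × 0.13 = 12.48
  Customer focus 64 × 0.11 = 7.04
  Initiative 96 × 0.28 = 26.88
  Productivity 56 × 0.09 = 5.04
Sum = 71.985
Bonus: 71.985 + 4 = 75.985
75.985 ≥ 70 → Satisfactory

Satisfactory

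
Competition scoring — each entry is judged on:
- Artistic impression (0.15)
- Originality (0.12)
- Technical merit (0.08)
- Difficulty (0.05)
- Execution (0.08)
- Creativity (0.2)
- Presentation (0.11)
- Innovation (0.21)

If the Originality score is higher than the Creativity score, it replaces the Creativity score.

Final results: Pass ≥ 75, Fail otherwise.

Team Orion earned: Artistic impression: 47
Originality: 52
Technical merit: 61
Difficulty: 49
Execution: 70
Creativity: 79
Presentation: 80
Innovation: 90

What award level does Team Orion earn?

Originality (52) ≤ Creativity (79), so Creativity stays at 79.
Weighted total:
  Artistic impression 47 × 0.15 = 7.05
  Originality 52 × 0.12 = 6.24
  Technical merit 61 × 0.08 = 4.88
  Difficulty 49 × 0.05 = 2.45
  Execution 70 × 0.08 = 5.6
  Creativity 79 × 0.2 = 15.8
  Presentation 80 × 0.11 = 8.8
  Innovation 90 × 0.21 = 18.9
Sum = 69.72
69.72 < 75 → Fail

Fail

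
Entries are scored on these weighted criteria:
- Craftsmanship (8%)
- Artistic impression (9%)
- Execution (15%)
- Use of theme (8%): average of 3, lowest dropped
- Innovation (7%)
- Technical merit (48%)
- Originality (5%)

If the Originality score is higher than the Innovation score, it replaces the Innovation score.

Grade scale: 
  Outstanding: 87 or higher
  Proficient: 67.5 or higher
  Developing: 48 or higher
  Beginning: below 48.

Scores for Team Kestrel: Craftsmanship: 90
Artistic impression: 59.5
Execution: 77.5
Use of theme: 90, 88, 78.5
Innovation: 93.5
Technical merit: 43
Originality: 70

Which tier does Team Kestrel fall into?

Use of theme: drop 78.5 → average of remaining 2 = 178/2 = 89
Originality (70) ≤ Innovation (93.5), so Innovation stays at 93.5.
Weighted total:
  Craftsmanship 90 × 0.08 = 7.2
  Artistic impression 59.5 × 0.09 = 5.355
  Execution 77.5 × 0.15 = 11.625
  Use of theme 89 × 0.08 = 7.12
  Innovation 93.5 × 0.07 = 6.545
  Technical merit 43 × 0.48 = 20.64
  Originality 70 × 0.05 = 3.5
Sum = 61.985
61.985 is ≥ 48 and < 67.5 → Developing

Developing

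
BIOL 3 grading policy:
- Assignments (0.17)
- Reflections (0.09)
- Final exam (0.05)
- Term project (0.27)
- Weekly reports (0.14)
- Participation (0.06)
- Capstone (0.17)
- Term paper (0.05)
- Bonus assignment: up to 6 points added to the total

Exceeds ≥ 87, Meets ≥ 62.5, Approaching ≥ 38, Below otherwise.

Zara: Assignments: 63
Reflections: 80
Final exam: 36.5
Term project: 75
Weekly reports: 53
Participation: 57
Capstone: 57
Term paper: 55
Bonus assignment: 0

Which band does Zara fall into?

Meets

Weighted total:
  Assignments 63 × 0.17 = 10.71
  Reflections 80 × 0.09 = 7.2
  Final exam 36.5 × 0.05 = 1.825
  Term project 75 × 0.27 = 20.25
  Weekly reports 53 × 0.14 = 7.42
  Participation 57 × 0.06 = 3.42
  Capstone 57 × 0.17 = 9.69
  Term paper 55 × 0.05 = 2.75
Sum = 63.265
Bonus assignment: 63.265 + 0 = 63.265
63.265 is ≥ 62.5 and < 87 → Meets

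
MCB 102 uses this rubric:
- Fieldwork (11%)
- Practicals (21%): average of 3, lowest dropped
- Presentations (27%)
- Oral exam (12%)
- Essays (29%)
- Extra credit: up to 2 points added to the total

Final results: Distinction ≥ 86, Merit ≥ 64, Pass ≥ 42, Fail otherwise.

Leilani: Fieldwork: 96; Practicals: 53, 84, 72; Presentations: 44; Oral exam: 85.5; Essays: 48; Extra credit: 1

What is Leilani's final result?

Practicals: drop 53 → average of remaining 2 = 156/2 = 78
Weighted total:
  Fieldwork 96 × 0.11 = 10.56
  Practicals 78 × 0.21 = 16.38
  Presentations 44 × 0.27 = 11.88
  Oral exam 85.5 × 0.12 = 10.26
  Essays 48 × 0.29 = 13.92
Sum = 63
Extra credit: 63 + 1 = 64
64 is ≥ 64 and < 86 → Merit

Merit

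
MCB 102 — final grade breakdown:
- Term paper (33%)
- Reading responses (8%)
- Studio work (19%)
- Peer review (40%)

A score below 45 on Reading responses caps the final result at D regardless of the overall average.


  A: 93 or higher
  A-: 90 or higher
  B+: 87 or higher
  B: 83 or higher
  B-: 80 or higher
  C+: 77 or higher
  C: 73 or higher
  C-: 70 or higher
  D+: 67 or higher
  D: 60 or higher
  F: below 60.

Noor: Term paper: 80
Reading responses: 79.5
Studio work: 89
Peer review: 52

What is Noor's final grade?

C-

Reading responses score 79.5 ≥ 45: minimum met.
Weighted total:
  Term paper 80 × 0.33 = 26.4
  Reading responses 79.5 × 0.08 = 6.36
  Studio work 89 × 0.19 = 16.91
  Peer review 52 × 0.4 = 20.8
Sum = 70.47
70.47 is ≥ 70 and < 73 → C-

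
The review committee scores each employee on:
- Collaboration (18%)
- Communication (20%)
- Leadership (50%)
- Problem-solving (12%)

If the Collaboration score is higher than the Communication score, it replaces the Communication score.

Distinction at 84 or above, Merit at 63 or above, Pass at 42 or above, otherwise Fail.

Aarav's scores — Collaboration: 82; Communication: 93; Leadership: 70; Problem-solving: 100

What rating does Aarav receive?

Collaboration (82) ≤ Communication (93), so Communication stays at 93.
Weighted total:
  Collaboration 82 × 0.18 = 14.76
  Communication 93 × 0.2 = 18.6
  Leadership 70 × 0.5 = 35
  Problem-solving 100 × 0.12 = 12
Sum = 80.36
80.36 is ≥ 63 and < 84 → Merit

Merit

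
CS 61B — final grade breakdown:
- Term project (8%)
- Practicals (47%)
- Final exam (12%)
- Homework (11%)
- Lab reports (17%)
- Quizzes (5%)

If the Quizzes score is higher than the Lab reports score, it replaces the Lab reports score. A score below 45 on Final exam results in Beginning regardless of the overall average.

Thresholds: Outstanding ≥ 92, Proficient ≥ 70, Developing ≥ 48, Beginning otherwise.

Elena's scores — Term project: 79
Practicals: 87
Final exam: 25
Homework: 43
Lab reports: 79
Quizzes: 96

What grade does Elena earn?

Quizzes (96) > Lab reports (79), so Lab reports counts as 96.
Final exam score 25 < 45: minimum not met.
Weighted total:
  Term project 79 × 0.08 = 6.32
  Practicals 87 × 0.47 = 40.89
  Final exam 25 × 0.12 = 3
  Homework 43 × 0.11 = 4.73
  Lab reports 96 × 0.17 = 16.32
  Quizzes 96 × 0.05 = 4.8
Sum = 76.06
Because the Final exam minimum was not met, the result is Beginning.

Beginning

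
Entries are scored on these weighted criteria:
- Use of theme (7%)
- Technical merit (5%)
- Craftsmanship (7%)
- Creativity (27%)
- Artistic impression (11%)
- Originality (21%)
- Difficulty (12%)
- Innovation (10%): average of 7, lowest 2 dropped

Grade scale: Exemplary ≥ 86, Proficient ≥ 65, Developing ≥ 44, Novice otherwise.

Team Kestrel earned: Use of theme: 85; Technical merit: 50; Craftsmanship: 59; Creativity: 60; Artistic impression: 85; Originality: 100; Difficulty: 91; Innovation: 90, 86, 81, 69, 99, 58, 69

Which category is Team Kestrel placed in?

Proficient

Innovation: drop 58, 69 → average of remaining 5 = 425/5 = 85
Weighted total:
  Use of theme 85 × 0.07 = 5.95
  Technical merit 50 × 0.05 = 2.5
  Craftsmanship 59 × 0.07 = 4.13
  Creativity 60 × 0.27 = 16.2
  Artistic impression 85 × 0.11 = 9.35
  Originality 100 × 0.21 = 21
  Difficulty 91 × 0.12 = 10.92
  Innovation 85 × 0.1 = 8.5
Sum = 78.55
78.55 is ≥ 65 and < 86 → Proficient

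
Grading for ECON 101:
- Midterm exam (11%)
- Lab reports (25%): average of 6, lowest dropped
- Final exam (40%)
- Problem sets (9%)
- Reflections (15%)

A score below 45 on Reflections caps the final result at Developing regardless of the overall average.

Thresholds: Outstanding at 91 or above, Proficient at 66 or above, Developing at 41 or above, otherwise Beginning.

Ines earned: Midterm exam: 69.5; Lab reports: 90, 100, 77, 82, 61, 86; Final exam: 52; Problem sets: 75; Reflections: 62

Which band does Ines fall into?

Lab reports: drop 61 → average of remaining 5 = 435/5 = 87
Reflections score 62 ≥ 45: minimum met.
Weighted total:
  Midterm exam 69.5 × 0.11 = 7.645
  Lab reports 87 × 0.25 = 21.75
  Final exam 52 × 0.4 = 20.8
  Problem sets 75 × 0.09 = 6.75
  Reflections 62 × 0.15 = 9.3
Sum = 66.245
66.245 is ≥ 66 and < 91 → Proficient

Proficient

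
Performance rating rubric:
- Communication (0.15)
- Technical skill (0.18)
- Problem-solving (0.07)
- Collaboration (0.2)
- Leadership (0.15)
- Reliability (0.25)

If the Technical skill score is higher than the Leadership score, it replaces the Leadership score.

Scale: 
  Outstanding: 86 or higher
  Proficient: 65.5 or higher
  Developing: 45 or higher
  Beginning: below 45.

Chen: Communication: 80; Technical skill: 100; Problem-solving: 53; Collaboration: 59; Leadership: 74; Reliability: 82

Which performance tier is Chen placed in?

Technical skill (100) > Leadership (74), so Leadership counts as 100.
Weighted total:
  Communication 80 × 0.15 = 12
  Technical skill 100 × 0.18 = 18
  Problem-solving 53 × 0.07 = 3.71
  Collaboration 59 × 0.2 = 11.8
  Leadership 100 × 0.15 = 15
  Reliability 82 × 0.25 = 20.5
Sum = 81.01
81.01 is ≥ 65.5 and < 86 → Proficient

Proficient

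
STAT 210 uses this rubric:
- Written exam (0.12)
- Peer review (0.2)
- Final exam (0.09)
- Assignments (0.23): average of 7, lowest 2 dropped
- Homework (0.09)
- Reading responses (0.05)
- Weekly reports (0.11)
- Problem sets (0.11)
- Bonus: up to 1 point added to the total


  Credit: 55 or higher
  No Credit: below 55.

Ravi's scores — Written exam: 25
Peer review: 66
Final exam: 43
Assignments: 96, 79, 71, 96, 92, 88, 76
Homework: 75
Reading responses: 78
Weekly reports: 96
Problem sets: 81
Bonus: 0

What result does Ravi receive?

Credit

Assignments: drop 71, 76 → average of remaining 5 = 451/5 = 90.2
Weighted total:
  Written exam 25 × 0.12 = 3
  Peer review 66 × 0.2 = 13.2
  Final exam 43 × 0.09 = 3.87
  Assignments 90.2 × 0.23 = 20.746
  Homework 75 × 0.09 = 6.75
  Reading responses 78 × 0.05 = 3.9
  Weekly reports 96 × 0.11 = 10.56
  Problem sets 81 × 0.11 = 8.91
Sum = 70.936
Bonus: 70.936 + 0 = 70.936
70.936 ≥ 55 → Credit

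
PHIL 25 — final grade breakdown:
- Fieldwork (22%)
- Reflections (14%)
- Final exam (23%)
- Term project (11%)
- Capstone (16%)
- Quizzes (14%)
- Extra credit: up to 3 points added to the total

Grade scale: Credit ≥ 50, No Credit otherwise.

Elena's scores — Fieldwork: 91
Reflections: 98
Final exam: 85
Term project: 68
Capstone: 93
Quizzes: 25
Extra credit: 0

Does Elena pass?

Credit

Weighted total:
  Fieldwork 91 × 0.22 = 20.02
  Reflections 98 × 0.14 = 13.72
  Final exam 85 × 0.23 = 19.55
  Term project 68 × 0.11 = 7.48
  Capstone 93 × 0.16 = 14.88
  Quizzes 25 × 0.14 = 3.5
Sum = 79.15
Extra credit: 79.15 + 0 = 79.15
79.15 ≥ 50 → Credit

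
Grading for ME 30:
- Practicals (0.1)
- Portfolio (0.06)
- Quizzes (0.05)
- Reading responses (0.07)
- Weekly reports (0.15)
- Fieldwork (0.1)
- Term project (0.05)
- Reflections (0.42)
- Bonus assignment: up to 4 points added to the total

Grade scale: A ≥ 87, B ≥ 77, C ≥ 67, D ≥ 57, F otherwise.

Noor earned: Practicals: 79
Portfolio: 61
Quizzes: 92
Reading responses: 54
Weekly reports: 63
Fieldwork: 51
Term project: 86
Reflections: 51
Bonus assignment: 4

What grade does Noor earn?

Weighted total:
  Practicals 79 × 0.1 = 7.9
  Portfolio 61 × 0.06 = 3.66
  Quizzes 92 × 0.05 = 4.6
  Reading responses 54 × 0.07 = 3.78
  Weekly reports 63 × 0.15 = 9.45
  Fieldwork 51 × 0.1 = 5.1
  Term project 86 × 0.05 = 4.3
  Reflections 51 × 0.42 = 21.42
Sum = 60.21
Bonus assignment: 60.21 + 4 = 64.21
64.21 is ≥ 57 and < 67 → D

D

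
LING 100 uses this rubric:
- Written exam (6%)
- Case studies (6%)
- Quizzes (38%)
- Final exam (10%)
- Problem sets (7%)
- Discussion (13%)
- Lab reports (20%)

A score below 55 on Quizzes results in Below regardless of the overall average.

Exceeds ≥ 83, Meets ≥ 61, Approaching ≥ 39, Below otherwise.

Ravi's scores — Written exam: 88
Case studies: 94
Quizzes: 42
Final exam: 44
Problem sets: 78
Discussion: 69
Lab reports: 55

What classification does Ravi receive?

Quizzes score 42 < 55: minimum not met.
Weighted total:
  Written exam 88 × 0.06 = 5.28
  Case studies 94 × 0.06 = 5.64
  Quizzes 42 × 0.38 = 15.96
  Final exam 44 × 0.1 = 4.4
  Problem sets 78 × 0.07 = 5.46
  Discussion 69 × 0.13 = 8.97
  Lab reports 55 × 0.2 = 11
Sum = 56.71
Because the Quizzes minimum was not met, the result is Below.

Below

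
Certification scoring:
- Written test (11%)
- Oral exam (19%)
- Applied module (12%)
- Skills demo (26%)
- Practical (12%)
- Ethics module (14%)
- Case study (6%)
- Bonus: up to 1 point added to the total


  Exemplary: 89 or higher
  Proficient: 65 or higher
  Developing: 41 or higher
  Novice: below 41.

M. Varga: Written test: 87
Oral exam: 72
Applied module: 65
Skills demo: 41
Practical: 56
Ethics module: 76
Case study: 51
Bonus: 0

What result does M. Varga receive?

Weighted total:
  Written test 87 × 0.11 = 9.57
  Oral exam 72 × 0.19 = 13.68
  Applied module 65 × 0.12 = 7.8
  Skills demo 41 × 0.26 = 10.66
  Practical 56 × 0.12 = 6.72
  Ethics module 76 × 0.14 = 10.64
  Case study 51 × 0.06 = 3.06
Sum = 62.13
Bonus: 62.13 + 0 = 62.13
62.13 is ≥ 41 and < 65 → Developing

Developing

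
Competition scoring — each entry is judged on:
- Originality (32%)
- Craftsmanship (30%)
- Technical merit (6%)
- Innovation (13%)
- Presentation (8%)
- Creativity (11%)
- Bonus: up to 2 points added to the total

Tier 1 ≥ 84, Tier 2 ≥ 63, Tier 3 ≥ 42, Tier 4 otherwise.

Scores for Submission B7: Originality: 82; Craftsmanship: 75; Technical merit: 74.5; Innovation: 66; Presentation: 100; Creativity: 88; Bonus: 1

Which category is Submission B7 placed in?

Tier 2

Weighted total:
  Originality 82 × 0.32 = 26.24
  Craftsmanship 75 × 0.3 = 22.5
  Technical merit 74.5 × 0.06 = 4.47
  Innovation 66 × 0.13 = 8.58
  Presentation 100 × 0.08 = 8
  Creativity 88 × 0.11 = 9.68
Sum = 79.47
Bonus: 79.47 + 1 = 80.47
80.47 is ≥ 63 and < 84 → Tier 2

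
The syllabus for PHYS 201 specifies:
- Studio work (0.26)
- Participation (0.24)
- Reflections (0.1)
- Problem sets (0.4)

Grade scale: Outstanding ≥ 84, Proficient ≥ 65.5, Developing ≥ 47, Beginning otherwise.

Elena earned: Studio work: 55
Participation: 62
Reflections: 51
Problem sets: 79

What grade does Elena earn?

Proficient

Weighted total:
  Studio work 55 × 0.26 = 14.3
  Participation 62 × 0.24 = 14.88
  Reflections 51 × 0.1 = 5.1
  Problem sets 79 × 0.4 = 31.6
Sum = 65.88
65.88 is ≥ 65.5 and < 84 → Proficient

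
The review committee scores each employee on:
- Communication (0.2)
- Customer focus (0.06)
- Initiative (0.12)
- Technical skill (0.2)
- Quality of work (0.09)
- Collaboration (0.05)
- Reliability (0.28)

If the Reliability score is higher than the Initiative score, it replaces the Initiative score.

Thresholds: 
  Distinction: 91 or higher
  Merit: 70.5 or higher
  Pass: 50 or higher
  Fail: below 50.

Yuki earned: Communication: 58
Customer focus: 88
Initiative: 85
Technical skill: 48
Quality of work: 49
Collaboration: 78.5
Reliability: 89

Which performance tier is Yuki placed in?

Pass

Reliability (89) > Initiative (85), so Initiative counts as 89.
Weighted total:
  Communication 58 × 0.2 = 11.6
  Customer focus 88 × 0.06 = 5.28
  Initiative 89 × 0.12 = 10.68
  Technical skill 48 × 0.2 = 9.6
  Quality of work 49 × 0.09 = 4.41
  Collaboration 78.5 × 0.05 = 3.925
  Reliability 89 × 0.28 = 24.92
Sum = 70.415
70.415 is ≥ 50 and < 70.5 → Pass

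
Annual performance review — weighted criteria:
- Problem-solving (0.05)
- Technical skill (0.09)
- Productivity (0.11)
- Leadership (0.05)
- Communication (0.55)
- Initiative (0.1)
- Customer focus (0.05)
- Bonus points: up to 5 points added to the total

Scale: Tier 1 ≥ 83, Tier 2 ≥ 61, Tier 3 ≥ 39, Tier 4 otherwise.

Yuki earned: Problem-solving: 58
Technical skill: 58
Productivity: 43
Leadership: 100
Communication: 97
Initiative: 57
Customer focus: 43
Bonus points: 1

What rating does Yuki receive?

Tier 2

Weighted total:
  Problem-solving 58 × 0.05 = 2.9
  Technical skill 58 × 0.09 = 5.22
  Productivity 43 × 0.11 = 4.73
  Leadership 100 × 0.05 = 5
  Communication 97 × 0.55 = 53.35
  Initiative 57 × 0.1 = 5.7
  Customer focus 43 × 0.05 = 2.15
Sum = 79.05
Bonus points: 79.05 + 1 = 80.05
80.05 is ≥ 61 and < 83 → Tier 2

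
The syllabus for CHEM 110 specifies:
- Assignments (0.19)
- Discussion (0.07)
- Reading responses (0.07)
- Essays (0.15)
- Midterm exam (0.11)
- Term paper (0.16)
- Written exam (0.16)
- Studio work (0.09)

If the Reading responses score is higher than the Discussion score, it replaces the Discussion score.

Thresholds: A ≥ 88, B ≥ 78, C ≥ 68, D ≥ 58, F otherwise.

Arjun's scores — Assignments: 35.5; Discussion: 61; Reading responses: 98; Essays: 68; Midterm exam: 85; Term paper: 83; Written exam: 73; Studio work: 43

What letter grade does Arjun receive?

Reading responses (98) > Discussion (61), so Discussion counts as 98.
Weighted total:
  Assignments 35.5 × 0.19 = 6.745
  Discussion 98 × 0.07 = 6.86
  Reading responses 98 × 0.07 = 6.86
  Essays 68 × 0.15 = 10.2
  Midterm exam 85 × 0.11 = 9.35
  Term paper 83 × 0.16 = 13.28
  Written exam 73 × 0.16 = 11.68
  Studio work 43 × 0.09 = 3.87
Sum = 68.845
68.845 is ≥ 68 and < 78 → C

C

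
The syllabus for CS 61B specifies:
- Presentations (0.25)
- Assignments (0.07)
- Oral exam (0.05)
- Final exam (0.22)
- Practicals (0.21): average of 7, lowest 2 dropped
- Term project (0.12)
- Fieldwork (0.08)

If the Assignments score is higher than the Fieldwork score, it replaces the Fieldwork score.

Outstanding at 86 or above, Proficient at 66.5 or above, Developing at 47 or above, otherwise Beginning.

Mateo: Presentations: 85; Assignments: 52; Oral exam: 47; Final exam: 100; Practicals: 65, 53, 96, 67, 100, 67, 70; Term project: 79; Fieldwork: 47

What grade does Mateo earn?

Practicals: drop 53, 65 → average of remaining 5 = 400/5 = 80
Assignments (52) > Fieldwork (47), so Fieldwork counts as 52.
Weighted total:
  Presentations 85 × 0.25 = 21.25
  Assignments 52 × 0.07 = 3.64
  Oral exam 47 × 0.05 = 2.35
  Final exam 100 × 0.22 = 22
  Practicals 80 × 0.21 = 16.8
  Term project 79 × 0.12 = 9.48
  Fieldwork 52 × 0.08 = 4.16
Sum = 79.68
79.68 is ≥ 66.5 and < 86 → Proficient

Proficient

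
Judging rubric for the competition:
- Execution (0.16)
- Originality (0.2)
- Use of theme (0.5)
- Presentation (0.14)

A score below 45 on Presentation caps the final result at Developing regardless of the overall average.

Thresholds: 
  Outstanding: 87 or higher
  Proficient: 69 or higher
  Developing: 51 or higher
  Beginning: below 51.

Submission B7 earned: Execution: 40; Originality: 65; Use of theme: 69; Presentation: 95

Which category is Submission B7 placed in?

Developing

Presentation score 95 ≥ 45: minimum met.
Weighted total:
  Execution 40 × 0.16 = 6.4
  Originality 65 × 0.2 = 13
  Use of theme 69 × 0.5 = 34.5
  Presentation 95 × 0.14 = 13.3
Sum = 67.2
67.2 is ≥ 51 and < 69 → Developing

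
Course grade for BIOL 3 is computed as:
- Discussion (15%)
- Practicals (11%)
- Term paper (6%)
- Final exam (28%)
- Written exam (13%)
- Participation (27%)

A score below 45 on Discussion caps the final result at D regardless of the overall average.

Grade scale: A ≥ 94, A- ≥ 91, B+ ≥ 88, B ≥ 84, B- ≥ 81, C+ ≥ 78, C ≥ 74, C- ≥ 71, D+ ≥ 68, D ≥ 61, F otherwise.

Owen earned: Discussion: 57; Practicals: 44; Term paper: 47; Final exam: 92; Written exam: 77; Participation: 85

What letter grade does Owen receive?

Discussion score 57 ≥ 45: minimum met.
Weighted total:
  Discussion 57 × 0.15 = 8.55
  Practicals 44 × 0.11 = 4.84
  Term paper 47 × 0.06 = 2.82
  Final exam 92 × 0.28 = 25.76
  Written exam 77 × 0.13 = 10.01
  Participation 85 × 0.27 = 22.95
Sum = 74.93
74.93 is ≥ 74 and < 78 → C

C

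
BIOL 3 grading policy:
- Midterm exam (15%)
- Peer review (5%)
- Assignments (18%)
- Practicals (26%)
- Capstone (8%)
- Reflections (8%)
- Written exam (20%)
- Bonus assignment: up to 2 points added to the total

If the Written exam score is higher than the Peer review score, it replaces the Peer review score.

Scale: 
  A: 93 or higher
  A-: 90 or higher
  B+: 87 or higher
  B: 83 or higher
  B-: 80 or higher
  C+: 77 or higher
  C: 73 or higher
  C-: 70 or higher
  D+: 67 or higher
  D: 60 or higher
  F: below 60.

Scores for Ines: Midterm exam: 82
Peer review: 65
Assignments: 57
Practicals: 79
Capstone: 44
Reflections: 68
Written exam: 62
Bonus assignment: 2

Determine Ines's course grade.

Written exam (62) ≤ Peer review (65), so Peer review stays at 65.
Weighted total:
  Midterm exam 82 × 0.15 = 12.3
  Peer review 65 × 0.05 = 3.25
  Assignments 57 × 0.18 = 10.26
  Practicals 79 × 0.26 = 20.54
  Capstone 44 × 0.08 = 3.52
  Reflections 68 × 0.08 = 5.44
  Written exam 62 × 0.2 = 12.4
Sum = 67.71
Bonus assignment: 67.71 + 2 = 69.71
69.71 is ≥ 67 and < 70 → D+

D+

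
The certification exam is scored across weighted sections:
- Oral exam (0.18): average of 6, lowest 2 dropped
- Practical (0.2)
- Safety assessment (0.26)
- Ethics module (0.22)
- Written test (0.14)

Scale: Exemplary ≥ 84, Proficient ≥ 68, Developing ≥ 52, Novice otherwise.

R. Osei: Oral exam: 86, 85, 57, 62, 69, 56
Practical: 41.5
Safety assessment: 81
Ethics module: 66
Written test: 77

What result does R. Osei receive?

Proficient

Oral exam: drop 56, 57 → average of remaining 4 = 302/4 = 75.5
Weighted total:
  Oral exam 75.5 × 0.18 = 13.59
  Practical 41.5 × 0.2 = 8.3
  Safety assessment 81 × 0.26 = 21.06
  Ethics module 66 × 0.22 = 14.52
  Written test 77 × 0.14 = 10.78
Sum = 68.25
68.25 is ≥ 68 and < 84 → Proficient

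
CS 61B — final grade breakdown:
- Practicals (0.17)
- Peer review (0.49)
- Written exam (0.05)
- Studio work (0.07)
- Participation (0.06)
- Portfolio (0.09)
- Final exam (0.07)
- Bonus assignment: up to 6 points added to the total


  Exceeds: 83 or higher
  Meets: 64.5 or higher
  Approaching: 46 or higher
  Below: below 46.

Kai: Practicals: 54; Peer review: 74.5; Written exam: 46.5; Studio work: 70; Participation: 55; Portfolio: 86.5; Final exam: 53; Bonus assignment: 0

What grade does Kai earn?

Meets

Weighted total:
  Practicals 54 × 0.17 = 9.18
  Peer review 74.5 × 0.49 = 36.505
  Written exam 46.5 × 0.05 = 2.325
  Studio work 70 × 0.07 = 4.9
  Participation 55 × 0.06 = 3.3
  Portfolio 86.5 × 0.09 = 7.785
  Final exam 53 × 0.07 = 3.71
Sum = 67.705
Bonus assignment: 67.705 + 0 = 67.705
67.705 is ≥ 64.5 and < 83 → Meets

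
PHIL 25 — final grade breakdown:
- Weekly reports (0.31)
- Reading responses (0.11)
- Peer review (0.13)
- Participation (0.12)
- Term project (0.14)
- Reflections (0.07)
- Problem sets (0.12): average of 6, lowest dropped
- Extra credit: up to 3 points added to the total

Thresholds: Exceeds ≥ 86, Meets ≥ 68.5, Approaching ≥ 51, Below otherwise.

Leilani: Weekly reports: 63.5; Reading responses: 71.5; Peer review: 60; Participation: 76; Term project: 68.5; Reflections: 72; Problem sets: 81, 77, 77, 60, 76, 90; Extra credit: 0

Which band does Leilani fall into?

Problem sets: drop 60 → average of remaining 5 = 401/5 = 80.2
Weighted total:
  Weekly reports 63.5 × 0.31 = 19.685
  Reading responses 71.5 × 0.11 = 7.865
  Peer review 60 × 0.13 = 7.8
  Participation 76 × 0.12 = 9.12
  Term project 68.5 × 0.14 = 9.59
  Reflections 72 × 0.07 = 5.04
  Problem sets 80.2 × 0.12 = 9.624
Sum = 68.724
Extra credit: 68.724 + 0 = 68.724
68.724 is ≥ 68.5 and < 86 → Meets

Meets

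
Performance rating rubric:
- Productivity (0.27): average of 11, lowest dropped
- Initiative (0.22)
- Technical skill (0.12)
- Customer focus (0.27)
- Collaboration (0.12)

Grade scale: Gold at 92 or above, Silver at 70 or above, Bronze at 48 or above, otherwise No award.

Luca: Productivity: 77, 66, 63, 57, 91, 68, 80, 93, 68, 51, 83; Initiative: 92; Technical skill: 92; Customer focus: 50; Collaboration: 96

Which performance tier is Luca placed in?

Productivity: drop 51 → average of remaining 10 = 746/10 = 74.6
Weighted total:
  Productivity 74.6 × 0.27 = 20.142
  Initiative 92 × 0.22 = 20.24
  Technical skill 92 × 0.12 = 11.04
  Customer focus 50 × 0.27 = 13.5
  Collaboration 96 × 0.12 = 11.52
Sum = 76.442
76.442 is ≥ 70 and < 92 → Silver

Silver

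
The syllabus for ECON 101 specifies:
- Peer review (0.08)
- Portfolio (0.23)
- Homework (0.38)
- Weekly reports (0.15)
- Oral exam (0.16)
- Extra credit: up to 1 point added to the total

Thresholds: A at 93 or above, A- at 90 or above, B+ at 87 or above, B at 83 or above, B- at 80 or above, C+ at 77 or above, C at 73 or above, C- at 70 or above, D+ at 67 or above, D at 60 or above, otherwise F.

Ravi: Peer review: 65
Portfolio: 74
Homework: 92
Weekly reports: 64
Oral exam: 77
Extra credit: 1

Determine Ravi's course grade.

B-

Weighted total:
  Peer review 65 × 0.08 = 5.2
  Portfolio 74 × 0.23 = 17.02
  Homework 92 × 0.38 = 34.96
  Weekly reports 64 × 0.15 = 9.6
  Oral exam 77 × 0.16 = 12.32
Sum = 79.1
Extra credit: 79.1 + 1 = 80.1
80.1 is ≥ 80 and < 83 → B-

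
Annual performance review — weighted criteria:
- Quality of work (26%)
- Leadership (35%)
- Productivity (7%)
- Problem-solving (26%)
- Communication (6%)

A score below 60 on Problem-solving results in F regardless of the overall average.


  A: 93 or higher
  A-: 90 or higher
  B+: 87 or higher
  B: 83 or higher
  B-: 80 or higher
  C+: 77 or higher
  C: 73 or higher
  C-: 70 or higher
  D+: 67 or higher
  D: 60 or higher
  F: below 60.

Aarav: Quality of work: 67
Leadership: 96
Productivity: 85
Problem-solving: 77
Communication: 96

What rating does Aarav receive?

Problem-solving score 77 ≥ 60: minimum met.
Weighted total:
  Quality of work 67 × 0.26 = 17.42
  Leadership 96 × 0.35 = 33.6
  Productivity 85 × 0.07 = 5.95
  Problem-solving 77 × 0.26 = 20.02
  Communication 96 × 0.06 = 5.76
Sum = 82.75
82.75 is ≥ 80 and < 83 → B-

B-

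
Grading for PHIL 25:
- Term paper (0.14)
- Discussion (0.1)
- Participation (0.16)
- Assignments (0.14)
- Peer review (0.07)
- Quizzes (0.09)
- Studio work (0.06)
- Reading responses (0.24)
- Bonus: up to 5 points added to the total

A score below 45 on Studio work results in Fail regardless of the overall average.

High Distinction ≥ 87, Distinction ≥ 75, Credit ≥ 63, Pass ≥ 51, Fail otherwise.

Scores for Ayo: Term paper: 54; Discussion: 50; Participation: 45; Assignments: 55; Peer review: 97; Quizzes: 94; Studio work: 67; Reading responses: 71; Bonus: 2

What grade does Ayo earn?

Credit

Studio work score 67 ≥ 45: minimum met.
Weighted total:
  Term paper 54 × 0.14 = 7.56
  Discussion 50 × 0.1 = 5
  Participation 45 × 0.16 = 7.2
  Assignments 55 × 0.14 = 7.7
  Peer review 97 × 0.07 = 6.79
  Quizzes 94 × 0.09 = 8.46
  Studio work 67 × 0.06 = 4.02
  Reading responses 71 × 0.24 = 17.04
Sum = 63.77
Bonus: 63.77 + 2 = 65.77
65.77 is ≥ 63 and < 75 → Credit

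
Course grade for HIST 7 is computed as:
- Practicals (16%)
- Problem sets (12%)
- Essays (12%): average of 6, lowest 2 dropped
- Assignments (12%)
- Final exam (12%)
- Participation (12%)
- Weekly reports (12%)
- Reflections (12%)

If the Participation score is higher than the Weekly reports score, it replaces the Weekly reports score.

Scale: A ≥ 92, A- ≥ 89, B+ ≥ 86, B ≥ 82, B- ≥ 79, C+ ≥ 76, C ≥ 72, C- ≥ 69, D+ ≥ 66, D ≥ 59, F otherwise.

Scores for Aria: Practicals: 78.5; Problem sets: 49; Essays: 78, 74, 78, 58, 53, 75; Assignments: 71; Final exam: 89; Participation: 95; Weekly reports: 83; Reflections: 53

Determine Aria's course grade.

Essays: drop 53, 58 → average of remaining 4 = 305/4 = 76.25
Participation (95) > Weekly reports (83), so Weekly reports counts as 95.
Weighted total:
  Practicals 78.5 × 0.16 = 12.56
  Problem sets 49 × 0.12 = 5.88
  Essays 76.25 × 0.12 = 9.15
  Assignments 71 × 0.12 = 8.52
  Final exam 89 × 0.12 = 10.68
  Participation 95 × 0.12 = 11.4
  Weekly reports 95 × 0.12 = 11.4
  Reflections 53 × 0.12 = 6.36
Sum = 75.95
75.95 is ≥ 72 and < 76 → C

C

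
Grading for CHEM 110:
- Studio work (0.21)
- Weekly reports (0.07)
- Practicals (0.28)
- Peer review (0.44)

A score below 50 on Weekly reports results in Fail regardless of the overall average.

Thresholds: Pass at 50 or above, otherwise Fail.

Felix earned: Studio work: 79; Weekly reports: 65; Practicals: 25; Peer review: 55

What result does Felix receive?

Weekly reports score 65 ≥ 50: minimum met.
Weighted total:
  Studio work 79 × 0.21 = 16.59
  Weekly reports 65 × 0.07 = 4.55
  Practicals 25 × 0.28 = 7
  Peer review 55 × 0.44 = 24.2
Sum = 52.34
52.34 ≥ 50 → Pass

Pass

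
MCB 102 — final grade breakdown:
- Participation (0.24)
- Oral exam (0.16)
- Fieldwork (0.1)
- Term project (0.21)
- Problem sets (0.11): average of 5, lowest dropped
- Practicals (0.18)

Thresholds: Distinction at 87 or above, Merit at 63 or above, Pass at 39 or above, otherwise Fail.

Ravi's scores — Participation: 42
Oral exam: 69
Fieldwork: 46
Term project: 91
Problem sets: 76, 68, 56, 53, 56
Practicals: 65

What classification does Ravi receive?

Merit

Problem sets: drop 53 → average of remaining 4 = 256/4 = 64
Weighted total:
  Participation 42 × 0.24 = 10.08
  Oral exam 69 × 0.16 = 11.04
  Fieldwork 46 × 0.1 = 4.6
  Term project 91 × 0.21 = 19.11
  Problem sets 64 × 0.11 = 7.04
  Practicals 65 × 0.18 = 11.7
Sum = 63.57
63.57 is ≥ 63 and < 87 → Merit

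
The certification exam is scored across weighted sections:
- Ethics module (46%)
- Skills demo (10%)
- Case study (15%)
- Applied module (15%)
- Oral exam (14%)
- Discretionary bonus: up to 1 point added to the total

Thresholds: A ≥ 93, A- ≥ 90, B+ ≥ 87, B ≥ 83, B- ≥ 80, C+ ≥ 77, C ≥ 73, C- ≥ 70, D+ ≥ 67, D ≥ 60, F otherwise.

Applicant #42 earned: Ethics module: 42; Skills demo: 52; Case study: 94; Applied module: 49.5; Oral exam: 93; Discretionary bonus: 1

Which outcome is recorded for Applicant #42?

Weighted total:
  Ethics module 42 × 0.46 = 19.32
  Skills demo 52 × 0.1 = 5.2
  Case study 94 × 0.15 = 14.1
  Applied module 49.5 × 0.15 = 7.425
  Oral exam 93 × 0.14 = 13.02
Sum = 59.065
Discretionary bonus: 59.065 + 1 = 60.065
60.065 is ≥ 60 and < 67 → D

D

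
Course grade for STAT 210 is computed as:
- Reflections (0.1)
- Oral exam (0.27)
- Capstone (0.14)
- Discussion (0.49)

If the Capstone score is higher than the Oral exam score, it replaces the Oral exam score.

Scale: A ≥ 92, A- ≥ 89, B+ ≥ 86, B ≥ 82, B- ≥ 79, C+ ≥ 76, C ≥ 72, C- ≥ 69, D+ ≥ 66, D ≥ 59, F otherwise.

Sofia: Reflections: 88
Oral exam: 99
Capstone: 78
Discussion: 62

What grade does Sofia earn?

Capstone (78) ≤ Oral exam (99), so Oral exam stays at 99.
Weighted total:
  Reflections 88 × 0.1 = 8.8
  Oral exam 99 × 0.27 = 26.73
  Capstone 78 × 0.14 = 10.92
  Discussion 62 × 0.49 = 30.38
Sum = 76.83
76.83 is ≥ 76 and < 79 → C+

C+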